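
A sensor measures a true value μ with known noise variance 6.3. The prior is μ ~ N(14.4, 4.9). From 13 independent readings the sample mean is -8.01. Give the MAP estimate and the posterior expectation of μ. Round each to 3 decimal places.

MAP estimate = -5.993, posterior expectation = -5.993

Posterior for μ is Normal. Precision-weighted mean: (1/4.9·14.4 + 13/6.3·-8.01) / (1/4.9 + 13/6.3) = -5.993.
A Normal posterior is symmetric, so mode = mean.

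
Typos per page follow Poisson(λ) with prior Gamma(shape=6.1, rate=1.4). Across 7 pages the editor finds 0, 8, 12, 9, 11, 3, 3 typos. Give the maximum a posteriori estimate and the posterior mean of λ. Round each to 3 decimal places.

Σ counts = 46. Posterior: Gamma(shape = 6.1+46 = 52.1, rate = 1.4+7 = 8.4).
Mode = (α−1)/β = 51.1/8.4 = 6.083.
Mean = α/β = 52.1/8.4 = 6.202.
Right-skewed posterior ⇒ mode < mean.

MAP = 6.083; posterior mean = 6.202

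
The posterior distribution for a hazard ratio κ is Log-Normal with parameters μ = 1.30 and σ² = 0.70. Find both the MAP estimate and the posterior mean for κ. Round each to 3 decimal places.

Mode = exp(μ − σ²) = exp(0.60) = 1.822.
Mean = exp(μ + σ²/2) = exp(1.650) = 5.207.
The mean is pulled above the mode by the posterior's right skew.

MAP: 1.822. Posterior mean: 5.207.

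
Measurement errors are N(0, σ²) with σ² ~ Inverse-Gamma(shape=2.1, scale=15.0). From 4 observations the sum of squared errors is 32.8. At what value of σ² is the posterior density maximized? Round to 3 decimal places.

6.157

Posterior: Inverse-Gamma(shape = 2.1+4/2 = 4.1, scale = 15.0+32.8/2 = 31.4).
Mode = β/(α+1) = 31.4/5.1 = 6.157.
Mean = β/(α−1) = 31.4/3.1 = 10.129.
This is the posterior mode — the MAP estimate.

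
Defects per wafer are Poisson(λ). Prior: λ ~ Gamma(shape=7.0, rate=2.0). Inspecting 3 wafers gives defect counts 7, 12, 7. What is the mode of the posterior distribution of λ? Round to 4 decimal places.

Σ counts = 26. Posterior: Gamma(shape = 7.0+26 = 33.0, rate = 2.0+3 = 5.0).
Mode = (α−1)/β = 32.0/5.0 = 6.4000.
Mean = α/β = 33.0/5.0 = 6.6000.
This is the posterior mode — the MAP estimate.

6.4000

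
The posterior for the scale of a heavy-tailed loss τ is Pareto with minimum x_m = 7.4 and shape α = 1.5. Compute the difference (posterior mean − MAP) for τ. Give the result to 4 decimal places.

14.8000

The Pareto density is strictly decreasing on [x_m, ∞), so the mode is x_m = 7.4000.
Mean = α·x_m/(α−1) = 1.5·7.4/0.5 = 22.2000.
Difference = 22.2000 − 7.4000 = 14.8000.
Mean > mode: the posterior has a right tail.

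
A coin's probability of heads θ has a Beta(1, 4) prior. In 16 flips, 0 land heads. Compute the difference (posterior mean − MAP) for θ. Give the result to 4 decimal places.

Posterior: Beta(1+0, 4+16) = Beta(1, 20).
Since α = 1 ≤ 1 and β > 1, the Beta density is monotone decreasing on [0,1]; the mode is at 0.
Mean = 1/(1+20) = 0.0476.
Difference = 0.0476 − 0.0000 = 0.0476.

0.0476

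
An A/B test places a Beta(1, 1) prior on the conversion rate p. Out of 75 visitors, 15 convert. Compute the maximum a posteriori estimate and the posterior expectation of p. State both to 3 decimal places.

MAP = 0.200; posterior mean = 0.208

Posterior: Beta(1+15, 1+60) = Beta(16, 61).
Mode = (16−1)/(16+61−2) = 15/75 = 0.200.
With a flat prior the MAP equals the MLE, 15/75.
Mean = 16/(16+61) = 16/77 = 0.208.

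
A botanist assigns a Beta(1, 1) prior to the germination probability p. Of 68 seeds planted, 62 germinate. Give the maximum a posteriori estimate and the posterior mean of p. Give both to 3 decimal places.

p_MAP = 0.912, E[p|data] = 0.900

Posterior: Beta(1+62, 1+6) = Beta(63, 7).
Mode = (63−1)/(63+7−2) = 62/68 = 0.912.
With a flat prior the MAP equals the MLE, 62/68.
Mean = 63/(63+7) = 63/70 = 0.900.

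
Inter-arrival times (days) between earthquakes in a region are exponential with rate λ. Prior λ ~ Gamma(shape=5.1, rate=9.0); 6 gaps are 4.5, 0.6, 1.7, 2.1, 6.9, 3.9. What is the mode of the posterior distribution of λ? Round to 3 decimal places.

Σ times = 19.7. Posterior: Gamma(shape = 5.1+6 = 11.1, rate = 9.0+19.7 = 28.7).
Mode = (α−1)/β = 10.1/28.7 = 0.352.
Mean = α/β = 11.1/28.7 = 0.387.
This is the posterior mode — the MAP estimate.

0.352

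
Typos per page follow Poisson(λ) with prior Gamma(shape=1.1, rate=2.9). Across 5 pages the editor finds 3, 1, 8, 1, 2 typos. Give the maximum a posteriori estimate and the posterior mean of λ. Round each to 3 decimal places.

Σ counts = 15. Posterior: Gamma(shape = 1.1+15 = 16.1, rate = 2.9+5 = 7.9).
Mode = (α−1)/β = 15.1/7.9 = 1.911.
Mean = α/β = 16.1/7.9 = 2.038.

MAP = 1.911; posterior mean = 2.038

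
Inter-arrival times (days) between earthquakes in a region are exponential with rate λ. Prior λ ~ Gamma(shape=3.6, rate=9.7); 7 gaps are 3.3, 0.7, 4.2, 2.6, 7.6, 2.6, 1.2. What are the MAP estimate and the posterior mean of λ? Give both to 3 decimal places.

λ_MAP = 0.301, E[λ|data] = 0.332

Σ times = 22.2. Posterior: Gamma(shape = 3.6+7 = 10.6, rate = 9.7+22.2 = 31.9).
Mode = (α−1)/β = 9.6/31.9 = 0.301.
Mean = α/β = 10.6/31.9 = 0.332.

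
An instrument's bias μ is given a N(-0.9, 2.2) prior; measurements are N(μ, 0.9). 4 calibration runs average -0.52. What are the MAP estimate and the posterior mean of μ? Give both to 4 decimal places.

μ_MAP = -0.5553, E[μ|data] = -0.5553

Posterior for μ is Normal. Precision-weighted mean: (1/2.2·-0.9 + 4/0.9·-0.52) / (1/2.2 + 4/0.9) = -0.5553.
A Normal posterior is symmetric, so mode = mean.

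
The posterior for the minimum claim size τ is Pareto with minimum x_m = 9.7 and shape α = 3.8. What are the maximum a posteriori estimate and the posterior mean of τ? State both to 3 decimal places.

MAP = 9.700, posterior mean = 13.164

The Pareto density is strictly decreasing on [x_m, ∞), so the mode is x_m = 9.700.
Mean = α·x_m/(α−1) = 3.8·9.7/2.8 = 13.164.
The mean is pulled above the mode by the posterior's right skew.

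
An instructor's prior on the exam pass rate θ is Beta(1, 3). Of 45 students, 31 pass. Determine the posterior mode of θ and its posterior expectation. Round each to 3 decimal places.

θ_MAP = 0.660, E[θ|data] = 0.653

Posterior: Beta(1+31, 3+14) = Beta(32, 17).
Mode = (32−1)/(32+17−2) = 31/47 = 0.660.
Mean = 32/(32+17) = 32/49 = 0.653.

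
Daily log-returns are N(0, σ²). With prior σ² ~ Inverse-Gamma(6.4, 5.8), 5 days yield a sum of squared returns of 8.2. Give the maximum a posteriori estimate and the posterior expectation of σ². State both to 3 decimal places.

Posterior: Inverse-Gamma(shape = 6.4+5/2 = 8.9, scale = 5.8+8.2/2 = 9.9).
Mode = β/(α+1) = 9.9/9.9 = 1.000.
Mean = β/(α−1) = 9.9/7.9 = 1.253.

σ²_MAP = 1.000, E[σ²|data] = 1.253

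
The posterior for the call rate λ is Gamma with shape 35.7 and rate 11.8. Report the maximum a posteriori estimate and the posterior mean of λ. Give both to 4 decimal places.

Mode = (α−1)/β = 34.7/11.8 = 2.9407.
Mean = α/β = 35.7/11.8 = 3.0254.

maximum a posteriori estimate = 2.9407, posterior mean = 3.0254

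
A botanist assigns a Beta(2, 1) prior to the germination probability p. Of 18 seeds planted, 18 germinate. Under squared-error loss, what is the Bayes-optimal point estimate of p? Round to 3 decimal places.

0.952

Posterior: Beta(2+18, 1+0) = Beta(20, 1).
Since β = 1 ≤ 1 and α > 1, the Beta density is monotone increasing on [0,1]; the mode is at 1.
Mean = 20/(20+1) = 0.952.
Squared-error loss ⇒ the optimal estimator is the posterior mean.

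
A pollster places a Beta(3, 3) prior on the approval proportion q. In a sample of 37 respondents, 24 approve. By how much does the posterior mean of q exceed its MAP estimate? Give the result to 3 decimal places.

Posterior: Beta(3+24, 3+13) = Beta(27, 16).
Mode = (27−1)/(27+16−2) = 26/41 = 0.634.
Mean = 27/(27+16) = 27/43 = 0.628.
Difference = 0.628 − 0.634 = -0.006.
Mode > mean: the posterior has a left tail.

-0.006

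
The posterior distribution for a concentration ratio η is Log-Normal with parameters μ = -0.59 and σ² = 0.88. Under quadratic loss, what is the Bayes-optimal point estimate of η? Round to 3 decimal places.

0.861

Mode = exp(μ − σ²) = exp(-1.47) = 0.230.
Mean = exp(μ + σ²/2) = exp(-0.150) = 0.861.
Quadratic loss ⇒ the optimal estimator is the posterior mean.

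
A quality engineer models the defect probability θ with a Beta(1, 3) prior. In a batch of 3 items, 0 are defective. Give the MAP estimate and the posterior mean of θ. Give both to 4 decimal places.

MAP estimate = 0.0000, posterior mean = 0.1429

Posterior: Beta(1+0, 3+3) = Beta(1, 6).
Since α = 1 ≤ 1 and β > 1, the Beta density is monotone decreasing on [0,1]; the mode is at 0.
Mean = 1/(1+6) = 0.1429.
Mean > mode: the posterior has a right tail.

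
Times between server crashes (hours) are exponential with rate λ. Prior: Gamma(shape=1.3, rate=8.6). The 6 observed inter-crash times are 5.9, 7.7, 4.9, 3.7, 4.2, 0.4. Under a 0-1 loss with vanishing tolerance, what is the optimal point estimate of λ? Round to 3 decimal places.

Σ times = 26.8. Posterior: Gamma(shape = 1.3+6 = 7.3, rate = 8.6+26.8 = 35.4).
Mode = (α−1)/β = 6.3/35.4 = 0.178.
Mean = α/β = 7.3/35.4 = 0.206.
This is the posterior mode — the MAP estimate.

0.178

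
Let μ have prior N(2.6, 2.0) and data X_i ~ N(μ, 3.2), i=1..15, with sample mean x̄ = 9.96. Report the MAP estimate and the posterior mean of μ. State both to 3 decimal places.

Posterior for μ is Normal. Precision-weighted mean: (1/2.0·2.6 + 15/3.2·9.96) / (1/2.0 + 15/3.2) = 9.251.
A Normal posterior is symmetric, so mode = mean.

MAP = 9.251; posterior mean = 9.251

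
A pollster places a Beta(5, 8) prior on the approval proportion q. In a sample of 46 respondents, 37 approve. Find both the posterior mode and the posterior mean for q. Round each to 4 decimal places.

Posterior: Beta(5+37, 8+9) = Beta(42, 17).
Mode = (42−1)/(42+17−2) = 41/57 = 0.7193.
Mean = 42/(42+17) = 42/59 = 0.7119.
Left-skewed posterior ⇒ mean < mode.

MAP = 0.7193, posterior mean = 0.7119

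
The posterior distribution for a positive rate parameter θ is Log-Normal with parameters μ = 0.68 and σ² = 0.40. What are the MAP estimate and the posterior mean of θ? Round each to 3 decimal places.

Mode = exp(μ − σ²) = exp(0.28) = 1.323.
Mean = exp(μ + σ²/2) = exp(0.880) = 2.411.

MAP = 1.323, posterior mean = 2.411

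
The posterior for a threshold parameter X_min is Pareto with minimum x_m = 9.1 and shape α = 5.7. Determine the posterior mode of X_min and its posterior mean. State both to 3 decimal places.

The Pareto density is strictly decreasing on [x_m, ∞), so the mode is x_m = 9.100.
Mean = α·x_m/(α−1) = 5.7·9.1/4.7 = 11.036.
The mean is pulled above the mode by the posterior's right skew.

MAP = 9.100; posterior mean = 11.036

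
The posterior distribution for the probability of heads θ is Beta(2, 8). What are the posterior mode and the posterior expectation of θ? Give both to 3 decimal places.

Mode = (2−1)/(2+8−2) = 1/8 = 0.125.
Mean = 2/(2+8) = 2/10 = 0.200.

MAP = 0.125; posterior mean = 0.200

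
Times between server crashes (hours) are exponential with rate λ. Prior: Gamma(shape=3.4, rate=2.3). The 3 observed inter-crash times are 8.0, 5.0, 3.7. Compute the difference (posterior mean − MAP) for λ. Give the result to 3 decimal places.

0.053

Σ times = 16.7. Posterior: Gamma(shape = 3.4+3 = 6.4, rate = 2.3+16.7 = 19.0).
Mode = (α−1)/β = 5.4/19.0 = 0.284.
Mean = α/β = 6.4/19.0 = 0.337.
Difference = 0.337 − 0.284 = 0.053.
Mean > mode: the posterior has a right tail.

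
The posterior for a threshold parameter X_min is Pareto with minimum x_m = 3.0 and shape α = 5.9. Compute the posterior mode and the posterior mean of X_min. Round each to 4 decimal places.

MAP = 3.0000, posterior mean = 3.6122

The Pareto density is strictly decreasing on [x_m, ∞), so the mode is x_m = 3.0000.
Mean = α·x_m/(α−1) = 5.9·3.0/4.9 = 3.6122.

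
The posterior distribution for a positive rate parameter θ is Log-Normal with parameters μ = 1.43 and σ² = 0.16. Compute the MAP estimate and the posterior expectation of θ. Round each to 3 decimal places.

Mode = exp(μ − σ²) = exp(1.27) = 3.561.
Mean = exp(μ + σ²/2) = exp(1.510) = 4.527.
The mean is pulled above the mode by the posterior's right skew.

θ_MAP = 3.561, E[θ|data] = 4.527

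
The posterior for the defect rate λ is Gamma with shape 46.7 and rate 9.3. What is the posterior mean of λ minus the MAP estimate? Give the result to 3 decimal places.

Mode = (α−1)/β = 45.7/9.3 = 4.914.
Mean = α/β = 46.7/9.3 = 5.022.
Difference = 5.022 − 4.914 = 0.108.
The mean is pulled above the mode by the posterior's right skew.

0.108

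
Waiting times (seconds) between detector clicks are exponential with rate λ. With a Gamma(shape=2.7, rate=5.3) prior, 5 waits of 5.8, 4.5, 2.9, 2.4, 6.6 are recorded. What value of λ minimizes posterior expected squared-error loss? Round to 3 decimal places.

Σ times = 22.2. Posterior: Gamma(shape = 2.7+5 = 7.7, rate = 5.3+22.2 = 27.5).
Mode = (α−1)/β = 6.7/27.5 = 0.244.
Mean = α/β = 7.7/27.5 = 0.280.
Squared-error loss ⇒ the optimal estimator is the posterior mean.

0.280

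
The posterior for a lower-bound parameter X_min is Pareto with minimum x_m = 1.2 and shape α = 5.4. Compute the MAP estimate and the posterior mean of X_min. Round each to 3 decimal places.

The Pareto density is strictly decreasing on [x_m, ∞), so the mode is x_m = 1.200.
Mean = α·x_m/(α−1) = 5.4·1.2/4.4 = 1.473.

MAP estimate = 1.200, posterior mean = 1.473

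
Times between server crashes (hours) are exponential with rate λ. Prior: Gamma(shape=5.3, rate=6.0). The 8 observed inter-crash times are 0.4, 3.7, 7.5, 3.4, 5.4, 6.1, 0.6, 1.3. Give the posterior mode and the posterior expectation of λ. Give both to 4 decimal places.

Σ times = 28.4. Posterior: Gamma(shape = 5.3+8 = 13.3, rate = 6.0+28.4 = 34.4).
Mode = (α−1)/β = 12.3/34.4 = 0.3576.
Mean = α/β = 13.3/34.4 = 0.3866.

MAP = 0.3576; posterior mean = 0.3866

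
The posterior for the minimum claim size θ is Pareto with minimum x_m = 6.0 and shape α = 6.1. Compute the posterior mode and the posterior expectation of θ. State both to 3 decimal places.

The Pareto density is strictly decreasing on [x_m, ∞), so the mode is x_m = 6.000.
Mean = α·x_m/(α−1) = 6.1·6.0/5.1 = 7.176.

θ_MAP = 6.000, E[θ|data] = 7.176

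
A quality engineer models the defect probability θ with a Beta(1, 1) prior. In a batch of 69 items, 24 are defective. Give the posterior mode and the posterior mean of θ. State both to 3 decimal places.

θ_MAP = 0.348, E[θ|data] = 0.352

Posterior: Beta(1+24, 1+45) = Beta(25, 46).
Mode = (25−1)/(25+46−2) = 24/69 = 0.348.
Mean = 25/(25+46) = 25/71 = 0.352.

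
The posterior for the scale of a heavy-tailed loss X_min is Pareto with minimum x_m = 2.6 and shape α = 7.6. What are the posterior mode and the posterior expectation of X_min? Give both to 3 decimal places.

X_min_MAP = 2.600, E[X_min|data] = 2.994

The Pareto density is strictly decreasing on [x_m, ∞), so the mode is x_m = 2.600.
Mean = α·x_m/(α−1) = 7.6·2.6/6.6 = 2.994.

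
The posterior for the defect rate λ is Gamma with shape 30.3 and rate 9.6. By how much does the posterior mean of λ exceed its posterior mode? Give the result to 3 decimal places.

0.104

Mode = (α−1)/β = 29.3/9.6 = 3.052.
Mean = α/β = 30.3/9.6 = 3.156.
Difference = 3.156 − 3.052 = 0.104.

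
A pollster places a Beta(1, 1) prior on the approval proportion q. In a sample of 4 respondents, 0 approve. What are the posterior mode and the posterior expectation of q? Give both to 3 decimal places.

Posterior: Beta(1+0, 1+4) = Beta(1, 5).
Since α = 1 ≤ 1 and β > 1, the Beta density is monotone decreasing on [0,1]; the mode is at 0.
Mean = 1/(1+5) = 0.167.

MAP: 0.000. Posterior mean: 0.167.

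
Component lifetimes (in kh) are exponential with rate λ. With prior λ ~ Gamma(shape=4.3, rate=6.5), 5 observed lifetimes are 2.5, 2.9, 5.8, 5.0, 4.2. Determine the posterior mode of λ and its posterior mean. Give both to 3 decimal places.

Σ times = 20.4. Posterior: Gamma(shape = 4.3+5 = 9.3, rate = 6.5+20.4 = 26.9).
Mode = (α−1)/β = 8.3/26.9 = 0.309.
Mean = α/β = 9.3/26.9 = 0.346.

posterior mode = 0.309, posterior mean = 0.346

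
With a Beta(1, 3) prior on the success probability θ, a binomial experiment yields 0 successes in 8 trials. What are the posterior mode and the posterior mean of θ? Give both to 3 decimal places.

MAP: 0.000. Posterior mean: 0.083.

Posterior: Beta(1+0, 3+8) = Beta(1, 11).
Since α = 1 ≤ 1 and β > 1, the Beta density is monotone decreasing on [0,1]; the mode is at 0.
Mean = 1/(1+11) = 0.083.
The posterior is right-skewed, so the mean exceeds the mode.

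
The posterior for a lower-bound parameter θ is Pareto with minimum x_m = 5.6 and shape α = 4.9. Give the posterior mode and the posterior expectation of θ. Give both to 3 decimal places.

θ_MAP = 5.600, E[θ|data] = 7.036

The Pareto density is strictly decreasing on [x_m, ∞), so the mode is x_m = 5.600.
Mean = α·x_m/(α−1) = 4.9·5.6/3.9 = 7.036.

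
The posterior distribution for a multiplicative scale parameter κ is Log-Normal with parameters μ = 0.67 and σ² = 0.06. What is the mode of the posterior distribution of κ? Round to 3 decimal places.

1.840

Mode = exp(μ − σ²) = exp(0.61) = 1.840.
Mean = exp(μ + σ²/2) = exp(0.700) = 2.014.
This is the posterior mode — the MAP estimate.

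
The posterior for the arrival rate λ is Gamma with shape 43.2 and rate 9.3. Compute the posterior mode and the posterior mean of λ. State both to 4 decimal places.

Mode = (α−1)/β = 42.2/9.3 = 4.5376.
Mean = α/β = 43.2/9.3 = 4.6452.
Right-skewed posterior ⇒ mode < mean.

MAP = 4.5376; posterior mean = 4.6452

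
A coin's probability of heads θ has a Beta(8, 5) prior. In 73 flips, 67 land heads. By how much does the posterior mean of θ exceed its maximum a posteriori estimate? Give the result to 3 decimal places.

Posterior: Beta(8+67, 5+6) = Beta(75, 11).
Mode = (75−1)/(75+11−2) = 74/84 = 0.881.
Mean = 75/(75+11) = 75/86 = 0.872.
Difference = 0.872 − 0.881 = -0.009.

-0.009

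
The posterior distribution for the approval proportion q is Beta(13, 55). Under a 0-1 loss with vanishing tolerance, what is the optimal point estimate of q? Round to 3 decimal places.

0.182

Mode = (13−1)/(13+55−2) = 12/66 = 0.182.
Mean = 13/(13+55) = 13/68 = 0.191.
This is the posterior mode — the MAP estimate.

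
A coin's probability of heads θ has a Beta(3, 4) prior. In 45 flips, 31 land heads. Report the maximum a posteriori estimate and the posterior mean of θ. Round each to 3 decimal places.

θ_MAP = 0.660, E[θ|data] = 0.654

Posterior: Beta(3+31, 4+14) = Beta(34, 18).
Mode = (34−1)/(34+18−2) = 33/50 = 0.660.
Mean = 34/(34+18) = 34/52 = 0.654.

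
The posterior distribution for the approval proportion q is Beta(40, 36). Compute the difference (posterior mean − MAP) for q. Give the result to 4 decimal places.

-0.0007

Mode = (40−1)/(40+36−2) = 39/74 = 0.5270.
Mean = 40/(40+36) = 40/76 = 0.5263.
Difference = 0.5263 − 0.5270 = -0.0007.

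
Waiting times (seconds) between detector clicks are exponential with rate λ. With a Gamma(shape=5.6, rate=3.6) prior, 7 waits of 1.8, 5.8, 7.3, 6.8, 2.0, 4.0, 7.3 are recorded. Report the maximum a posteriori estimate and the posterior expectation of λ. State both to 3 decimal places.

maximum a posteriori estimate = 0.301, posterior expectation = 0.326

Σ times = 35.0. Posterior: Gamma(shape = 5.6+7 = 12.6, rate = 3.6+35.0 = 38.6).
Mode = (α−1)/β = 11.6/38.6 = 0.301.
Mean = α/β = 12.6/38.6 = 0.326.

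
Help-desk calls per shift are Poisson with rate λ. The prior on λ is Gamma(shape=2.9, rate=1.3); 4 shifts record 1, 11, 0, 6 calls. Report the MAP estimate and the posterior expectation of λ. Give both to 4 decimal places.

MAP = 3.7547, posterior mean = 3.9434

Σ counts = 18. Posterior: Gamma(shape = 2.9+18 = 20.9, rate = 1.3+4 = 5.3).
Mode = (α−1)/β = 19.9/5.3 = 3.7547.
Mean = α/β = 20.9/5.3 = 3.9434.
The posterior is right-skewed, so the mean exceeds the mode.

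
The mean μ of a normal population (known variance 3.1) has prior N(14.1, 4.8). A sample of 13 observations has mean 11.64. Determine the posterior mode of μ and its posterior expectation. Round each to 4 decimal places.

Posterior for μ is Normal. Precision-weighted mean: (1/4.8·14.1 + 13/3.1·11.64) / (1/4.8 + 13/3.1) = 11.7564.
A Normal posterior is symmetric, so mode = mean.

MAP: 11.7564. Posterior mean: 11.7564.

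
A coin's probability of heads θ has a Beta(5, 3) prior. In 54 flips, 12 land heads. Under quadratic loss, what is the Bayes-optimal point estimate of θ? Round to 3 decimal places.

0.274

Posterior: Beta(5+12, 3+42) = Beta(17, 45).
Mode = (17−1)/(17+45−2) = 16/60 = 0.267.
Mean = 17/(17+45) = 17/62 = 0.274.
Quadratic loss ⇒ the optimal estimator is the posterior mean.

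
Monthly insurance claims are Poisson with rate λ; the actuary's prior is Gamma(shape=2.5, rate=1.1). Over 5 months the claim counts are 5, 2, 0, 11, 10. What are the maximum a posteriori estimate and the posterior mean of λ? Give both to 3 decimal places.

MAP = 4.836; posterior mean = 5.000

Σ counts = 28. Posterior: Gamma(shape = 2.5+28 = 30.5, rate = 1.1+5 = 6.1).
Mode = (α−1)/β = 29.5/6.1 = 4.836.
Mean = α/β = 30.5/6.1 = 5.000.
The mean is pulled above the mode by the posterior's right skew.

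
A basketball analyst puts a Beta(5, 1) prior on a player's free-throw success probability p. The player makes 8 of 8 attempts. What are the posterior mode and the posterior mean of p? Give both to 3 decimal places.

posterior mode = 1.000, posterior mean = 0.929

Posterior: Beta(5+8, 1+0) = Beta(13, 1).
Since β = 1 ≤ 1 and α > 1, the Beta density is monotone increasing on [0,1]; the mode is at 1.
Mean = 13/(13+1) = 0.929.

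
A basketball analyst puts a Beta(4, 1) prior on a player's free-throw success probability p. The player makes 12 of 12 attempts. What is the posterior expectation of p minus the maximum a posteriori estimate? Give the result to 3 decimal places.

-0.059

Posterior: Beta(4+12, 1+0) = Beta(16, 1).
Since β = 1 ≤ 1 and α > 1, the Beta density is monotone increasing on [0,1]; the mode is at 1.
Mean = 16/(16+1) = 0.941.
Difference = 0.941 − 1.000 = -0.059.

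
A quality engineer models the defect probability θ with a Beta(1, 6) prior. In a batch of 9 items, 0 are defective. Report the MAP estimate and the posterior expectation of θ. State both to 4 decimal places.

Posterior: Beta(1+0, 6+9) = Beta(1, 15).
Since α = 1 ≤ 1 and β > 1, the Beta density is monotone decreasing on [0,1]; the mode is at 0.
Mean = 1/(1+15) = 0.0625.

θ_MAP = 0.0000, E[θ|data] = 0.0625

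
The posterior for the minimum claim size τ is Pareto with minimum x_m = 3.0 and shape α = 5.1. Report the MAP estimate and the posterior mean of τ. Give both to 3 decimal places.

τ_MAP = 3.000, E[τ|data] = 3.732

The Pareto density is strictly decreasing on [x_m, ∞), so the mode is x_m = 3.000.
Mean = α·x_m/(α−1) = 5.1·3.0/4.1 = 3.732.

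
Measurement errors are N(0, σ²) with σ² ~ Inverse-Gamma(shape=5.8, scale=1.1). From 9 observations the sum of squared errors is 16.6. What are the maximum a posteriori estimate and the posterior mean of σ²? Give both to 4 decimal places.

Posterior: Inverse-Gamma(shape = 5.8+9/2 = 10.3, scale = 1.1+16.6/2 = 9.4).
Mode = β/(α+1) = 9.4/11.3 = 0.8319.
Mean = β/(α−1) = 9.4/9.3 = 1.0108.
Right-skewed posterior ⇒ mode < mean.

MAP: 0.8319. Posterior mean: 1.0108.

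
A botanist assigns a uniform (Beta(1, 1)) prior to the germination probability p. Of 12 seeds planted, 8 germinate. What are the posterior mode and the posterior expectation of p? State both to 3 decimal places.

Posterior: Beta(1+8, 1+4) = Beta(9, 5).
Mode = (9−1)/(9+5−2) = 8/12 = 0.667.
With a flat prior the MAP equals the MLE, 8/12.
Mean = 9/(9+5) = 9/14 = 0.643.

MAP = 0.667, posterior mean = 0.643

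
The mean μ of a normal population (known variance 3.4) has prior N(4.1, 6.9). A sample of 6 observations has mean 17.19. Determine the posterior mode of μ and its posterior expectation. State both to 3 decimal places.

μ_MAP = 16.197, E[μ|data] = 16.197

Posterior for μ is Normal. Precision-weighted mean: (1/6.9·4.1 + 6/3.4·17.19) / (1/6.9 + 6/3.4) = 16.197.
A Normal posterior is symmetric, so mode = mean.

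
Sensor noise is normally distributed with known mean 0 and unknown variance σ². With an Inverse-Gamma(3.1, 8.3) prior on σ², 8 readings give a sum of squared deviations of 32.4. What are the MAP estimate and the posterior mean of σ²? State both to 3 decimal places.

MAP estimate = 3.025, posterior mean = 4.016

Posterior: Inverse-Gamma(shape = 3.1+8/2 = 7.1, scale = 8.3+32.4/2 = 24.5).
Mode = β/(α+1) = 24.5/8.1 = 3.025.
Mean = β/(α−1) = 24.5/6.1 = 4.016.
Right-skewed posterior ⇒ mode < mean.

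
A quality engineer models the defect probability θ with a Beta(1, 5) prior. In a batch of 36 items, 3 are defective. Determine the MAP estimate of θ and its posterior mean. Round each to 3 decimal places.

MAP = 0.075, posterior mean = 0.095

Posterior: Beta(1+3, 5+33) = Beta(4, 38).
Mode = (4−1)/(4+38−2) = 3/40 = 0.075.
Mean = 4/(4+38) = 4/42 = 0.095.
The posterior is right-skewed, so the mean exceeds the mode.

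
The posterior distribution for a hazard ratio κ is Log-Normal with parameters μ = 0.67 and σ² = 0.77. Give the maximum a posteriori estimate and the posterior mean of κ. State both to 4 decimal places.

Mode = exp(μ − σ²) = exp(-0.10) = 0.9048.
Mean = exp(μ + σ²/2) = exp(1.055) = 2.8720.

maximum a posteriori estimate = 0.9048, posterior mean = 2.8720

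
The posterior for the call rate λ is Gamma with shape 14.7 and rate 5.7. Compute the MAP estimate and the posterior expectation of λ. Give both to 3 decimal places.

MAP: 2.404. Posterior mean: 2.579.

Mode = (α−1)/β = 13.7/5.7 = 2.404.
Mean = α/β = 14.7/5.7 = 2.579.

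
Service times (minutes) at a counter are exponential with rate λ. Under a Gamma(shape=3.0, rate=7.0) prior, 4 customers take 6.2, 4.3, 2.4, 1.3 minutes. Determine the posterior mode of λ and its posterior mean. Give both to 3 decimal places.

Σ times = 14.2. Posterior: Gamma(shape = 3.0+4 = 7.0, rate = 7.0+14.2 = 21.2).
Mode = (α−1)/β = 6.0/21.2 = 0.283.
Mean = α/β = 7.0/21.2 = 0.330.
Right-skewed posterior ⇒ mode < mean.

posterior mode = 0.283, posterior mean = 0.330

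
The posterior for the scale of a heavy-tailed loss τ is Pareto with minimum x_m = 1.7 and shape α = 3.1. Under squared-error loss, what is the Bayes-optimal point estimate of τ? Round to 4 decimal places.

The Pareto density is strictly decreasing on [x_m, ∞), so the mode is x_m = 1.7000.
Mean = α·x_m/(α−1) = 3.1·1.7/2.1 = 2.5095.
Squared-error loss ⇒ the optimal estimator is the posterior mean.

2.5095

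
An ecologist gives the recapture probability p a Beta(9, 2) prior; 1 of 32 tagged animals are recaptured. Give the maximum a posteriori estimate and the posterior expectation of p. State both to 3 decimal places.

Posterior: Beta(9+1, 2+31) = Beta(10, 33).
Mode = (10−1)/(10+33−2) = 9/41 = 0.220.
Mean = 10/(10+33) = 10/43 = 0.233.

MAP = 0.220; posterior mean = 0.233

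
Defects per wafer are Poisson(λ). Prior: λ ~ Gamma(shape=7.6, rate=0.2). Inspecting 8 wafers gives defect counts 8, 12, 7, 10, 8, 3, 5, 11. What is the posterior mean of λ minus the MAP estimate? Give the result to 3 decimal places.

Σ counts = 64. Posterior: Gamma(shape = 7.6+64 = 71.6, rate = 0.2+8 = 8.2).
Mode = (α−1)/β = 70.6/8.2 = 8.610.
Mean = α/β = 71.6/8.2 = 8.732.
Difference = 8.732 − 8.610 = 0.122.
The posterior is right-skewed, so the mean exceeds the mode.

0.122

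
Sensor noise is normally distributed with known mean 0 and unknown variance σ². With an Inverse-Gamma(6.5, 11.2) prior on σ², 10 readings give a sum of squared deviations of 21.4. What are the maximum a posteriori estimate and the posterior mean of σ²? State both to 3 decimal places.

MAP = 1.752, posterior mean = 2.086

Posterior: Inverse-Gamma(shape = 6.5+10/2 = 11.5, scale = 11.2+21.4/2 = 21.9).
Mode = β/(α+1) = 21.9/12.5 = 1.752.
Mean = β/(α−1) = 21.9/10.5 = 2.086.
The posterior is right-skewed, so the mean exceeds the mode.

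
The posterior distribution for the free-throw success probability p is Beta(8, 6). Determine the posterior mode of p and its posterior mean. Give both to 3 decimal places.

posterior mode = 0.583, posterior mean = 0.571

Mode = (8−1)/(8+6−2) = 7/12 = 0.583.
Mean = 8/(8+6) = 8/14 = 0.571.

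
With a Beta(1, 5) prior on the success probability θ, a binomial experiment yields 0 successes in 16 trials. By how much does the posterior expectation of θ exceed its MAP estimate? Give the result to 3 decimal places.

Posterior: Beta(1+0, 5+16) = Beta(1, 21).
Since α = 1 ≤ 1 and β > 1, the Beta density is monotone decreasing on [0,1]; the mode is at 0.
Mean = 1/(1+21) = 0.045.
Difference = 0.045 − 0.000 = 0.045.

0.045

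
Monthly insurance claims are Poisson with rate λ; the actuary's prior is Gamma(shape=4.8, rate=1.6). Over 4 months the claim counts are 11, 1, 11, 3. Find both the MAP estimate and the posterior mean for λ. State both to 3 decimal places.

MAP = 5.321, posterior mean = 5.500

Σ counts = 26. Posterior: Gamma(shape = 4.8+26 = 30.8, rate = 1.6+4 = 5.6).
Mode = (α−1)/β = 29.8/5.6 = 5.321.
Mean = α/β = 30.8/5.6 = 5.500.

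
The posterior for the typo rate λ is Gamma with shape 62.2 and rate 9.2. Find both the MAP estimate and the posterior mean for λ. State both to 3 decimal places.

Mode = (α−1)/β = 61.2/9.2 = 6.652.
Mean = α/β = 62.2/9.2 = 6.761.

MAP = 6.652, posterior mean = 6.761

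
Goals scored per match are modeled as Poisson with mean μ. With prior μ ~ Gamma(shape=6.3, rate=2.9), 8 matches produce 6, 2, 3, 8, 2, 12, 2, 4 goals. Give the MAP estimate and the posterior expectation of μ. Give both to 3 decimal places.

Σ counts = 39. Posterior: Gamma(shape = 6.3+39 = 45.3, rate = 2.9+8 = 10.9).
Mode = (α−1)/β = 44.3/10.9 = 4.064.
Mean = α/β = 45.3/10.9 = 4.156.
The posterior is right-skewed, so the mean exceeds the mode.

MAP estimate = 4.064, posterior expectation = 4.156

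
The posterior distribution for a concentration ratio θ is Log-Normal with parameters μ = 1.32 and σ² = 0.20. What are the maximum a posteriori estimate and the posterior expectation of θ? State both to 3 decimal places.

Mode = exp(μ − σ²) = exp(1.12) = 3.065.
Mean = exp(μ + σ²/2) = exp(1.420) = 4.137.
Right-skewed posterior ⇒ mode < mean.

maximum a posteriori estimate = 3.065, posterior expectation = 4.137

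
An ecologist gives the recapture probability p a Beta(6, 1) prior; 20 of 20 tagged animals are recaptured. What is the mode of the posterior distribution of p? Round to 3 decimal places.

Posterior: Beta(6+20, 1+0) = Beta(26, 1).
Since β = 1 ≤ 1 and α > 1, the Beta density is monotone increasing on [0,1]; the mode is at 1.
Mean = 26/(26+1) = 0.963.
This is the posterior mode — the MAP estimate.

1.000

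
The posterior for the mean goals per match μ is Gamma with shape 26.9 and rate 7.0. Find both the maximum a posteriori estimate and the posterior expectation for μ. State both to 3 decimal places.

MAP = 3.700, posterior mean = 3.843

Mode = (α−1)/β = 25.9/7.0 = 3.700.
Mean = α/β = 26.9/7.0 = 3.843.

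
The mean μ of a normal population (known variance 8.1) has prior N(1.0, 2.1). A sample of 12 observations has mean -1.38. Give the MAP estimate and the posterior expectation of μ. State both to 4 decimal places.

Posterior for μ is Normal. Precision-weighted mean: (1/2.1·1.0 + 12/8.1·-1.38) / (1/2.1 + 12/8.1) = -0.8011.
A Normal posterior is symmetric, so mode = mean.

μ_MAP = -0.8011, E[μ|data] = -0.8011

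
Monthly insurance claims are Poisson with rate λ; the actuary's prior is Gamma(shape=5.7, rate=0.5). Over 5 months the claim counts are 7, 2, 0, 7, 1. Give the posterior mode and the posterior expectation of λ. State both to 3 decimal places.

MAP = 3.945, posterior mean = 4.127

Σ counts = 17. Posterior: Gamma(shape = 5.7+17 = 22.7, rate = 0.5+5 = 5.5).
Mode = (α−1)/β = 21.7/5.5 = 3.945.
Mean = α/β = 22.7/5.5 = 4.127.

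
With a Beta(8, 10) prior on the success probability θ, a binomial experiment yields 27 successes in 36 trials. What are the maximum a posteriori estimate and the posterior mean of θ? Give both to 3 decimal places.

Posterior: Beta(8+27, 10+9) = Beta(35, 19).
Mode = (35−1)/(35+19−2) = 34/52 = 0.654.
Mean = 35/(35+19) = 35/54 = 0.648.

maximum a posteriori estimate = 0.654, posterior mean = 0.648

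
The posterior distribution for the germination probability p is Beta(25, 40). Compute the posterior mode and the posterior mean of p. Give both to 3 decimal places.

MAP = 0.381; posterior mean = 0.385

Mode = (25−1)/(25+40−2) = 24/63 = 0.381.
Mean = 25/(25+40) = 25/65 = 0.385.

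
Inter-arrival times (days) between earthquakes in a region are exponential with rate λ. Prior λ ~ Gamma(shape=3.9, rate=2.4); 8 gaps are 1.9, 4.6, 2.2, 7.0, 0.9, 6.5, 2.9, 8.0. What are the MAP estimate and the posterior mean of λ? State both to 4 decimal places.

λ_MAP = 0.2995, E[λ|data] = 0.3269

Σ times = 34.0. Posterior: Gamma(shape = 3.9+8 = 11.9, rate = 2.4+34.0 = 36.4).
Mode = (α−1)/β = 10.9/36.4 = 0.2995.
Mean = α/β = 11.9/36.4 = 0.3269.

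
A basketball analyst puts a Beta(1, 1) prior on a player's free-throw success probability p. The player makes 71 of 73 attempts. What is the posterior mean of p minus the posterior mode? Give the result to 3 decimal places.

Posterior: Beta(1+71, 1+2) = Beta(72, 3).
Mode = (72−1)/(72+3−2) = 71/73 = 0.973.
With a flat prior the MAP equals the MLE, 71/73.
Mean = 72/(72+3) = 72/75 = 0.960.
Difference = 0.960 − 0.973 = -0.013.

-0.013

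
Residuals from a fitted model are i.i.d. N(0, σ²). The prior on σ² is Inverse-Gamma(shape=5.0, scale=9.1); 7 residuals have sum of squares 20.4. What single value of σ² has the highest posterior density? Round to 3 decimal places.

Posterior: Inverse-Gamma(shape = 5.0+7/2 = 8.5, scale = 9.1+20.4/2 = 19.3).
Mode = β/(α+1) = 19.3/9.5 = 2.032.
Mean = β/(α−1) = 19.3/7.5 = 2.573.
This is the posterior mode — the MAP estimate.

2.032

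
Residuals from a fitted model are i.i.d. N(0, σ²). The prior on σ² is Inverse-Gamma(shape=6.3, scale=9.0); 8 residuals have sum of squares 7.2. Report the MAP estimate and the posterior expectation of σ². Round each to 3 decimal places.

Posterior: Inverse-Gamma(shape = 6.3+8/2 = 10.3, scale = 9.0+7.2/2 = 12.6).
Mode = β/(α+1) = 12.6/11.3 = 1.115.
Mean = β/(α−1) = 12.6/9.3 = 1.355.
Mean > mode: the posterior has a right tail.

MAP = 1.115; posterior mean = 1.355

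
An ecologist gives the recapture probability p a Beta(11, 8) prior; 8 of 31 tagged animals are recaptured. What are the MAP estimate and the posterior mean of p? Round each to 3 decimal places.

Posterior: Beta(11+8, 8+23) = Beta(19, 31).
Mode = (19−1)/(19+31−2) = 18/48 = 0.375.
Mean = 19/(19+31) = 19/50 = 0.380.
Right-skewed posterior ⇒ mode < mean.

MAP = 0.375, posterior mean = 0.380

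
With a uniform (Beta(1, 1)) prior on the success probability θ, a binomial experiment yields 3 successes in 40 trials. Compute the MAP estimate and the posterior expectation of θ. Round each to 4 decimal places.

MAP: 0.0750. Posterior mean: 0.0952.

Posterior: Beta(1+3, 1+37) = Beta(4, 38).
Mode = (4−1)/(4+38−2) = 3/40 = 0.0750.
Mean = 4/(4+38) = 4/42 = 0.0952.
The mean is pulled above the mode by the posterior's right skew.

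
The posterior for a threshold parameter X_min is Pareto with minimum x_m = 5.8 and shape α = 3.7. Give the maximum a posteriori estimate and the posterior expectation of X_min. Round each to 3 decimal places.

MAP = 5.800, posterior mean = 7.948

The Pareto density is strictly decreasing on [x_m, ∞), so the mode is x_m = 5.800.
Mean = α·x_m/(α−1) = 3.7·5.8/2.7 = 7.948.
The mean is pulled above the mode by the posterior's right skew.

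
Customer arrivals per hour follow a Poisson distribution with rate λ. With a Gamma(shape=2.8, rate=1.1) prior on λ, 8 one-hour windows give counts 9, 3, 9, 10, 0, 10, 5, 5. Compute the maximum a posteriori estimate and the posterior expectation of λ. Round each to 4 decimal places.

MAP = 5.8022; posterior mean = 5.9121

Σ counts = 51. Posterior: Gamma(shape = 2.8+51 = 53.8, rate = 1.1+8 = 9.1).
Mode = (α−1)/β = 52.8/9.1 = 5.8022.
Mean = α/β = 53.8/9.1 = 5.9121.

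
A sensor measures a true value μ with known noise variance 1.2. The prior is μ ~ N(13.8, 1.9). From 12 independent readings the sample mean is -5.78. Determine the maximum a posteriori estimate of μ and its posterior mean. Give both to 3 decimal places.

MAP = -4.801, posterior mean = -4.801

Posterior for μ is Normal. Precision-weighted mean: (1/1.9·13.8 + 12/1.2·-5.78) / (1/1.9 + 12/1.2) = -4.801.
A Normal posterior is symmetric, so mode = mean.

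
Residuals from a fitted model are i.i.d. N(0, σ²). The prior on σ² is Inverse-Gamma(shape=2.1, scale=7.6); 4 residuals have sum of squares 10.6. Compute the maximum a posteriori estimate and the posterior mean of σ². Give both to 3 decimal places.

Posterior: Inverse-Gamma(shape = 2.1+4/2 = 4.1, scale = 7.6+10.6/2 = 12.9).
Mode = β/(α+1) = 12.9/5.1 = 2.529.
Mean = β/(α−1) = 12.9/3.1 = 4.161.

MAP: 2.529. Posterior mean: 4.161.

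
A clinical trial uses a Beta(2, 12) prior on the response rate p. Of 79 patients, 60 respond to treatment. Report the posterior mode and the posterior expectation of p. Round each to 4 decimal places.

Posterior: Beta(2+60, 12+19) = Beta(62, 31).
Mode = (62−1)/(62+31−2) = 61/91 = 0.6703.
Mean = 62/(62+31) = 62/93 = 0.6667.

MAP = 0.6703, posterior mean = 0.6667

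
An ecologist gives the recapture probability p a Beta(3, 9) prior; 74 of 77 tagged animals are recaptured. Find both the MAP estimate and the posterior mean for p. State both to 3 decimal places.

Posterior: Beta(3+74, 9+3) = Beta(77, 12).
Mode = (77−1)/(77+12−2) = 76/87 = 0.874.
Mean = 77/(77+12) = 77/89 = 0.865.
Left-skewed posterior ⇒ mean < mode.

MAP = 0.874, posterior mean = 0.865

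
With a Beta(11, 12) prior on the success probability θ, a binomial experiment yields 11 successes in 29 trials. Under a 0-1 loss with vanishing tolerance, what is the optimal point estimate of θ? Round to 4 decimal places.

Posterior: Beta(11+11, 12+18) = Beta(22, 30).
Mode = (22−1)/(22+30−2) = 21/50 = 0.4200.
Mean = 22/(22+30) = 22/52 = 0.4231.
This is the posterior mode — the MAP estimate.

0.4200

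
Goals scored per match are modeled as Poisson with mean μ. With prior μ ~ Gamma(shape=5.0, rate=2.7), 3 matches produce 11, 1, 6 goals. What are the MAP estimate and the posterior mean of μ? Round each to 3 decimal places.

μ_MAP = 3.860, E[μ|data] = 4.035

Σ counts = 18. Posterior: Gamma(shape = 5.0+18 = 23.0, rate = 2.7+3 = 5.7).
Mode = (α−1)/β = 22.0/5.7 = 3.860.
Mean = α/β = 23.0/5.7 = 4.035.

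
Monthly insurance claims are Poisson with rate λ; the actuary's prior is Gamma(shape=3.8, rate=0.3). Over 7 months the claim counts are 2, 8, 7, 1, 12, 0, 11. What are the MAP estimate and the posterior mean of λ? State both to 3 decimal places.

MAP = 6.000, posterior mean = 6.137

Σ counts = 41. Posterior: Gamma(shape = 3.8+41 = 44.8, rate = 0.3+7 = 7.3).
Mode = (α−1)/β = 43.8/7.3 = 6.000.
Mean = α/β = 44.8/7.3 = 6.137.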